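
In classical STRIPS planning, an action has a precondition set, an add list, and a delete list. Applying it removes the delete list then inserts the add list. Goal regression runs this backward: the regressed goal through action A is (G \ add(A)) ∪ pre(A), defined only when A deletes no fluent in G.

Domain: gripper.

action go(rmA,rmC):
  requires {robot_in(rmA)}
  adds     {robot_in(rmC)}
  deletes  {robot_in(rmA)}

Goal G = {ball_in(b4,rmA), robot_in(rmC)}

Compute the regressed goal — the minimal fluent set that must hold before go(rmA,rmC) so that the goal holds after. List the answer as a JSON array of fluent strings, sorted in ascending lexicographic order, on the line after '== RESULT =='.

Compute (G \ add) ∪ pre:
  G ∩ del = {}  (empty — regression defined)
  G \ add = {ball_in(b4,rmA), robot_in(rmC)} \ {robot_in(rmC)} = {ball_in(b4,rmA)}
  ∪ pre   = {ball_in(b4,rmA)} ∪ {robot_in(rmA)}
          = {ball_in(b4,rmA), robot_in(rmA)}

== RESULT ==
["ball_in(b4,rmA)", "robot_in(rmA)"]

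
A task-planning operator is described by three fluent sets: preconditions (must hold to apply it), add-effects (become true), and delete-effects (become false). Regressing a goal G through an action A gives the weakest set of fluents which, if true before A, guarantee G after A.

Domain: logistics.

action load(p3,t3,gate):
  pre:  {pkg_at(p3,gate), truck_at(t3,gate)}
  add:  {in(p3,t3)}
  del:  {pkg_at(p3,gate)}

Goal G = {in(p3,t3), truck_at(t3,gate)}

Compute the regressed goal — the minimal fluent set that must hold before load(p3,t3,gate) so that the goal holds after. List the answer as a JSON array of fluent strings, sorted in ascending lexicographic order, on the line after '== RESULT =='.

Compute (G \ add) ∪ pre:
  G ∩ del = {}  (empty — regression defined)
  G \ add = {in(p3,t3), truck_at(t3,gate)} \ {in(p3,t3)} = {truck_at(t3,gate)}
  ∪ pre   = {truck_at(t3,gate)} ∪ {pkg_at(p3,gate), truck_at(t3,gate)}
          = {pkg_at(p3,gate), truck_at(t3,gate)}

== RESULT ==
["pkg_at(p3,gate)", "truck_at(t3,gate)"]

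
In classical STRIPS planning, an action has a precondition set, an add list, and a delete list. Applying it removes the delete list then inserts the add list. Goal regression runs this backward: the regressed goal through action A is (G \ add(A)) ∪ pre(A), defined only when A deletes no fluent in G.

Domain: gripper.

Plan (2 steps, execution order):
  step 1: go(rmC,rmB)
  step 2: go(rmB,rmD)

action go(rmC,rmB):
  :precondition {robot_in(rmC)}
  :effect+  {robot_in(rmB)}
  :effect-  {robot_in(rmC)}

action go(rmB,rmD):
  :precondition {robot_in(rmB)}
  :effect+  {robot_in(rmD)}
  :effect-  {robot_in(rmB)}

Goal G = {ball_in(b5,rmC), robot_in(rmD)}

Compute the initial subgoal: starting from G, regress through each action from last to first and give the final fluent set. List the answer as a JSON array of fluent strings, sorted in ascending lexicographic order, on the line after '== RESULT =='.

Work backward from the goal:
  through step 2 (go(rmB,rmD)): drop {robot_in(rmD)}, keep {ball_in(b5,rmC)}, require {robot_in(rmB)}
    → {ball_in(b5,rmC), robot_in(rmB)}
  through step 1 (go(rmC,rmB)): drop {robot_in(rmB)}, keep {ball_in(b5,rmC)}, require {robot_in(rmC)}
    → {ball_in(b5,rmC), robot_in(rmC)}

== RESULT ==
["ball_in(b5,rmC)", "robot_in(rmC)"]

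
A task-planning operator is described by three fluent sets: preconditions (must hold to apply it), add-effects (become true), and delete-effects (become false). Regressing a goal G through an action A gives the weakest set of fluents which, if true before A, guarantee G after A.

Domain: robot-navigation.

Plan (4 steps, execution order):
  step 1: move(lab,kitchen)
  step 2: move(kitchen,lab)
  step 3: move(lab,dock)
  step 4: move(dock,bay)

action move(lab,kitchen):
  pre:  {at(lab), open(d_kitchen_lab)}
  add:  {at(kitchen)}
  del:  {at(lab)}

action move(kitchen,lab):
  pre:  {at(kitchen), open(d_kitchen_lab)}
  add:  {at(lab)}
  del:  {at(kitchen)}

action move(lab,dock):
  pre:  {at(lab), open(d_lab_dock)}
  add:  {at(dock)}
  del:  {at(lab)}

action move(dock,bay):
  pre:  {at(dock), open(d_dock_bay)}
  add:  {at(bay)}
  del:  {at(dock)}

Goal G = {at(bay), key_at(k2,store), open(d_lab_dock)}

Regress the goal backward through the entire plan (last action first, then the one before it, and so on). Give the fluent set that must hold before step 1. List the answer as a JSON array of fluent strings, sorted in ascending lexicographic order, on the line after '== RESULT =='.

Work backward from the goal:
  through step 4 (move(dock,bay)): drop {at(bay)}, keep {key_at(k2,store), open(d_lab_dock)}, require {at(dock), open(d_dock_bay)}
    → {at(dock), key_at(k2,store), open(d_dock_bay), open(d_lab_dock)}
  through step 3 (move(lab,dock)): drop {at(dock)}, keep {key_at(k2,store), open(d_dock_bay), open(d_lab_dock)}, require {at(lab), open(d_lab_dock)}
    → {at(lab), key_at(k2,store), open(d_dock_bay), open(d_lab_dock)}
  through step 2 (move(kitchen,lab)): drop {at(lab)}, keep {key_at(k2,store), open(d_dock_bay), open(d_lab_dock)}, require {at(kitchen), open(d_kitchen_lab)}
    → {at(kitchen), key_at(k2,store), open(d_dock_bay), open(d_kitchen_lab), open(d_lab_dock)}
  through step 1 (move(lab,kitchen)): drop {at(kitchen)}, keep {key_at(k2,store), open(d_dock_bay), open(d_kitchen_lab), open(d_lab_dock)}, require {at(lab), open(d_kitchen_lab)}
    → {at(lab), key_at(k2,store), open(d_dock_bay), open(d_kitchen_lab), open(d_lab_dock)}

== RESULT ==
["at(lab)", "key_at(k2,store)", "open(d_dock_bay)", "open(d_kitchen_lab)", "open(d_lab_dock)"]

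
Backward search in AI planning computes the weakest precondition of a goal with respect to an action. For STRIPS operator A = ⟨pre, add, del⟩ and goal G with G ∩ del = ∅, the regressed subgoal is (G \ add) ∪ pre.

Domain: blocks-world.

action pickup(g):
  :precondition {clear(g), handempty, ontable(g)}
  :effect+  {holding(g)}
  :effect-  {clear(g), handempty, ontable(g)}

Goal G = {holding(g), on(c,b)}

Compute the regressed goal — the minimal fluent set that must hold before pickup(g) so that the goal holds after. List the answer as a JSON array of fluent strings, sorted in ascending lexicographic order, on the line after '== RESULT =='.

Compute (G \ add) ∪ pre:
  G ∩ del = {}  (empty — regression defined)
  G \ add = {holding(g), on(c,b)} \ {holding(g)} = {on(c,b)}
  ∪ pre   = {on(c,b)} ∪ {clear(g), handempty, ontable(g)}
          = {clear(g), handempty, on(c,b), ontable(g)}

== RESULT ==
["clear(g)", "handempty", "on(c,b)", "ontable(g)"]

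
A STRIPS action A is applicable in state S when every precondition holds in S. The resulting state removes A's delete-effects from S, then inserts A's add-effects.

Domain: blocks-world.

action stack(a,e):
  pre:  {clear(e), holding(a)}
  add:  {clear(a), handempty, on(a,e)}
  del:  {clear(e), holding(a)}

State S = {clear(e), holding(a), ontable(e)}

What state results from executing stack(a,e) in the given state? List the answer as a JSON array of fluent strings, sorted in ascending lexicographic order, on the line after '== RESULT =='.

Progress:
  pre ⊆ S: {clear(e), holding(a)} ⊆ S  — applicable
  S \ del = {ontable(e)}
  ∪ add   = {clear(a), handempty, on(a,e), ontable(e)}

== RESULT ==
["clear(a)", "handempty", "on(a,e)", "ontable(e)"]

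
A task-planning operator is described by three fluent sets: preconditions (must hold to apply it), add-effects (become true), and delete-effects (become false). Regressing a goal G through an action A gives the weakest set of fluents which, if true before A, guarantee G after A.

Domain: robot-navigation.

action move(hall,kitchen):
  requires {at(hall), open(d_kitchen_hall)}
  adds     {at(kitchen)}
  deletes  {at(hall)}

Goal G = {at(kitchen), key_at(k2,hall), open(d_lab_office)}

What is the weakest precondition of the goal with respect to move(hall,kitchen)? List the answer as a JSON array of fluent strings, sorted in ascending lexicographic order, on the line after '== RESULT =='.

Regress:
  G ∩ del = {}  (empty — regression defined)
  G \ add = {at(kitchen), key_at(k2,hall), open(d_lab_office)} \ {at(kitchen)} = {key_at(k2,hall), open(d_lab_office)}
  ∪ pre   = {key_at(k2,hall), open(d_lab_office)} ∪ {at(hall), open(d_kitchen_hall)}
          = {at(hall), key_at(k2,hall), open(d_kitchen_hall), open(d_lab_office)}

== RESULT ==
["at(hall)", "key_at(k2,hall)", "open(d_kitchen_hall)", "open(d_lab_office)"]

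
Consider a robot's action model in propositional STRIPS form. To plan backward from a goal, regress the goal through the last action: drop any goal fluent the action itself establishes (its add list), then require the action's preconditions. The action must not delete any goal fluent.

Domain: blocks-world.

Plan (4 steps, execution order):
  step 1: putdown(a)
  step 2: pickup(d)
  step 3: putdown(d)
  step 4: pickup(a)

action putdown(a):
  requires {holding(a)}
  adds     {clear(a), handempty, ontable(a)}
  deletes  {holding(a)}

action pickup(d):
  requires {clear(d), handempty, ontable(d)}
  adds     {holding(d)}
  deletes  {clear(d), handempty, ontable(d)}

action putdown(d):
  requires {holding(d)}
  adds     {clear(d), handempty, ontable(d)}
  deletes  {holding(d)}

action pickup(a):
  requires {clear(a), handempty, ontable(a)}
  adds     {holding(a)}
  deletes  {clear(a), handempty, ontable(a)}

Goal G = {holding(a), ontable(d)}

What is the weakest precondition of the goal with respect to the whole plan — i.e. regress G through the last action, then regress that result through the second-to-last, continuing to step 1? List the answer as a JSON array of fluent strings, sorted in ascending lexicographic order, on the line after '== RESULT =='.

Work backward from the goal:
  through step 4 (pickup(a)): drop {holding(a)}, keep {ontable(d)}, require {clear(a), handempty, ontable(a)}
    → {clear(a), handempty, ontable(a), ontable(d)}
  through step 3 (putdown(d)): drop {handempty, ontable(d)}, keep {clear(a), ontable(a)}, require {holding(d)}
    → {clear(a), holding(d), ontable(a)}
  through step 2 (pickup(d)): drop {holding(d)}, keep {clear(a), ontable(a)}, require {clear(d), handempty, ontable(d)}
    → {clear(a), clear(d), handempty, ontable(a), ontable(d)}
  through step 1 (putdown(a)): drop {clear(a), handempty, ontable(a)}, keep {clear(d), ontable(d)}, require {holding(a)}
    → {clear(d), holding(a), ontable(d)}

== RESULT ==
["clear(d)", "holding(a)", "ontable(d)"]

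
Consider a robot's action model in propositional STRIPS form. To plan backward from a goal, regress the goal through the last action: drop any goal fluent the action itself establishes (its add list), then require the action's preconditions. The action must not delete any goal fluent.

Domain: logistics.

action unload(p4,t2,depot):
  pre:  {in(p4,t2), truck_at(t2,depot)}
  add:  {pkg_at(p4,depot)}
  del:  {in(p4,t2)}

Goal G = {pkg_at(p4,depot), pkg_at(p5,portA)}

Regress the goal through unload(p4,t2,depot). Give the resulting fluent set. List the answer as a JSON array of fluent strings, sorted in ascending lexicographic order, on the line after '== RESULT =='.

Regress:
  G ∩ del = {}  (empty — regression defined)
  G \ add = {pkg_at(p4,depot), pkg_at(p5,portA)} \ {pkg_at(p4,depot)} = {pkg_at(p5,portA)}
  ∪ pre   = {pkg_at(p5,portA)} ∪ {in(p4,t2), truck_at(t2,depot)}
          = {in(p4,t2), pkg_at(p5,portA), truck_at(t2,depot)}

== RESULT ==
["in(p4,t2)", "pkg_at(p5,portA)", "truck_at(t2,depot)"]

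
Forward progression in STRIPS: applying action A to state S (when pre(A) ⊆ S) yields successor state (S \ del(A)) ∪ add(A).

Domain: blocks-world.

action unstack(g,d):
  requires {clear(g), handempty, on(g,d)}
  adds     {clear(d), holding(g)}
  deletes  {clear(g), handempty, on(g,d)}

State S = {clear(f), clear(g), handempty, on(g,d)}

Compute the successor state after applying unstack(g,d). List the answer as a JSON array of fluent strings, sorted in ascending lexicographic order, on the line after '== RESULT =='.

Compute (S \ del) ∪ add:
  pre ⊆ S: {clear(g), handempty, on(g,d)} ⊆ S  — applicable
  S \ del = {clear(f)}
  ∪ add   = {clear(d), clear(f), holding(g)}

== RESULT ==
["clear(d)", "clear(f)", "holding(g)"]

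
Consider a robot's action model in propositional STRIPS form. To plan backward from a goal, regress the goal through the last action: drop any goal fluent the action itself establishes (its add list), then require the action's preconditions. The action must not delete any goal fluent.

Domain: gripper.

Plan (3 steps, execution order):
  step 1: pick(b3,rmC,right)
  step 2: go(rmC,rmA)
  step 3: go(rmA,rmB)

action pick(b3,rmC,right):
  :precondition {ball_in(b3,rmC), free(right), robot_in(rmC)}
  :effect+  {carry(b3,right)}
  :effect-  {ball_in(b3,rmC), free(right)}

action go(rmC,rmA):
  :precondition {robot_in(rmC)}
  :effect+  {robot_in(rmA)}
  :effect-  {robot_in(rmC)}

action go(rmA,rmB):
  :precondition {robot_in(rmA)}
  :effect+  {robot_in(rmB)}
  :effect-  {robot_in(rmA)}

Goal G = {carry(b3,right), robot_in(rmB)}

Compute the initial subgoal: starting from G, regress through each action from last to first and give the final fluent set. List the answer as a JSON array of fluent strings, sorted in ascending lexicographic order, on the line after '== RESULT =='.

Work backward from the goal:
  through step 3 (go(rmA,rmB)): drop {robot_in(rmB)}, keep {carry(b3,right)}, require {robot_in(rmA)}
    → {carry(b3,right), robot_in(rmA)}
  through step 2 (go(rmC,rmA)): drop {robot_in(rmA)}, keep {carry(b3,right)}, require {robot_in(rmC)}
    → {carry(b3,right), robot_in(rmC)}
  through step 1 (pick(b3,rmC,right)): drop {carry(b3,right)}, keep {robot_in(rmC)}, require {ball_in(b3,rmC), free(right), robot_in(rmC)}
    → {ball_in(b3,rmC), free(right), robot_in(rmC)}

== RESULT ==
["ball_in(b3,rmC)", "free(right)", "robot_in(rmC)"]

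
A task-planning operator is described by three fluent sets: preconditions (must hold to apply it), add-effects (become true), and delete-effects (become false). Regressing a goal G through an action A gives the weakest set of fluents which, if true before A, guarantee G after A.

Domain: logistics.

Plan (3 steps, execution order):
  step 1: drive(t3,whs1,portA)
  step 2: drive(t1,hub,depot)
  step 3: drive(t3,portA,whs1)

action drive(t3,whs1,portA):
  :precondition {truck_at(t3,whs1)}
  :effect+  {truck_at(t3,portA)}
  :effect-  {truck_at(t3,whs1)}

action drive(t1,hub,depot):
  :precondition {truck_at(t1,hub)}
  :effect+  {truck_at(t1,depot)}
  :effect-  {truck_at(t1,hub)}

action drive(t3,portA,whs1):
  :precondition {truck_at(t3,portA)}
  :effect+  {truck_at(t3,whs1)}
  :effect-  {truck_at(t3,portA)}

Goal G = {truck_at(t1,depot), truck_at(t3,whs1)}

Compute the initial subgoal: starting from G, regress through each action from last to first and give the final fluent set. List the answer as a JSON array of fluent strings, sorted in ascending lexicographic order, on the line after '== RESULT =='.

Regress step by step:
  through step 3 (drive(t3,portA,whs1)): drop {truck_at(t3,whs1)}, keep {truck_at(t1,depot)}, require {truck_at(t3,portA)}
    → {truck_at(t1,depot), truck_at(t3,portA)}
  through step 2 (drive(t1,hub,depot)): drop {truck_at(t1,depot)}, keep {truck_at(t3,portA)}, require {truck_at(t1,hub)}
    → {truck_at(t1,hub), truck_at(t3,portA)}
  through step 1 (drive(t3,whs1,portA)): drop {truck_at(t3,portA)}, keep {truck_at(t1,hub)}, require {truck_at(t3,whs1)}
    → {truck_at(t1,hub), truck_at(t3,whs1)}

== RESULT ==
["truck_at(t1,hub)", "truck_at(t3,whs1)"]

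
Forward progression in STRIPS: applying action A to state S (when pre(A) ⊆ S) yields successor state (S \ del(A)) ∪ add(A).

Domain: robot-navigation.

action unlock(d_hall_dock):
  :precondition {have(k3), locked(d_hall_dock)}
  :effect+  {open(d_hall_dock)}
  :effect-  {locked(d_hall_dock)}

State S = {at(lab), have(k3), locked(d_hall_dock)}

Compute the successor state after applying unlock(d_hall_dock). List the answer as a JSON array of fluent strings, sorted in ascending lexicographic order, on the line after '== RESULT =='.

Progress:
  pre ⊆ S: {have(k3), locked(d_hall_dock)} ⊆ S  — applicable
  S \ del = {at(lab), have(k3)}
  ∪ add   = {at(lab), have(k3), open(d_hall_dock)}

== RESULT ==
["at(lab)", "have(k3)", "open(d_hall_dock)"]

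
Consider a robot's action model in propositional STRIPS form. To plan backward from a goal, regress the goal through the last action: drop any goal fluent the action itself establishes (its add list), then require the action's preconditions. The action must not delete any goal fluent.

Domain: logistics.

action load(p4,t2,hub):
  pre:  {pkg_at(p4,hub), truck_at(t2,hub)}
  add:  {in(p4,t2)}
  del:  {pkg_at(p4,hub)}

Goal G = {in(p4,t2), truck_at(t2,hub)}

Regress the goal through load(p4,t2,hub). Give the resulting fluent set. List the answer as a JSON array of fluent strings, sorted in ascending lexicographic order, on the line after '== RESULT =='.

Regress:
  G ∩ del = {}  (empty — regression defined)
  G \ add = {in(p4,t2), truck_at(t2,hub)} \ {in(p4,t2)} = {truck_at(t2,hub)}
  ∪ pre   = {truck_at(t2,hub)} ∪ {pkg_at(p4,hub), truck_at(t2,hub)}
          = {pkg_at(p4,hub), truck_at(t2,hub)}

== RESULT ==
["pkg_at(p4,hub)", "truck_at(t2,hub)"]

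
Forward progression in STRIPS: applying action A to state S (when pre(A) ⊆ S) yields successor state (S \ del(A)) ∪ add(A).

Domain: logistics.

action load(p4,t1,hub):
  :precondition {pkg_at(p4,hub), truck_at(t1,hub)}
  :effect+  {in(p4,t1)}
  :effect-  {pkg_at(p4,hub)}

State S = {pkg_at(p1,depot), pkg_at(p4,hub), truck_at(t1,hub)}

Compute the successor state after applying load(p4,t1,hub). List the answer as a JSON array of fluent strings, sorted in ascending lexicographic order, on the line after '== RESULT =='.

Compute (S \ del) ∪ add:
  pre ⊆ S: {pkg_at(p4,hub), truck_at(t1,hub)} ⊆ S  — applicable
  S \ del = {pkg_at(p1,depot), truck_at(t1,hub)}
  ∪ add   = {in(p4,t1), pkg_at(p1,depot), truck_at(t1,hub)}

== RESULT ==
["in(p4,t1)", "pkg_at(p1,depot)", "truck_at(t1,hub)"]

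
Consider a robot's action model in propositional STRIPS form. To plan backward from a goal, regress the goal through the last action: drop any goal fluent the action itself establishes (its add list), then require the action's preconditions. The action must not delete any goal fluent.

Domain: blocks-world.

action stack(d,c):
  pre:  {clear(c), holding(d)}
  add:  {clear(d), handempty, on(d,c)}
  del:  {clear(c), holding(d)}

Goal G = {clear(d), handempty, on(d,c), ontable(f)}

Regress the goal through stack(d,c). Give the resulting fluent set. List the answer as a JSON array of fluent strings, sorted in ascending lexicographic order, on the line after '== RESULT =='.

Regress:
  G ∩ del = {}  (empty — regression defined)
  G \ add = {clear(d), handempty, on(d,c), ontable(f)} \ {clear(d), handempty, on(d,c)} = {ontable(f)}
  ∪ pre   = {ontable(f)} ∪ {clear(c), holding(d)}
          = {clear(c), holding(d), ontable(f)}

== RESULT ==
["clear(c)", "holding(d)", "ontable(f)"]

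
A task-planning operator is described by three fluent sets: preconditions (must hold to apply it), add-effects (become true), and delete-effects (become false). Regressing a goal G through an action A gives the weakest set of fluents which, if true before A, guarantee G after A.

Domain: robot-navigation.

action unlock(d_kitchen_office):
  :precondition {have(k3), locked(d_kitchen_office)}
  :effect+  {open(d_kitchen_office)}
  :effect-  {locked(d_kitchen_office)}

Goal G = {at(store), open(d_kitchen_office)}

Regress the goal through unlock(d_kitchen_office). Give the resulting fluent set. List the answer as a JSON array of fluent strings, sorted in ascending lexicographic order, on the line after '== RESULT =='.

Compute (G \ add) ∪ pre:
  G ∩ del = {}  (empty — regression defined)
  G \ add = {at(store), open(d_kitchen_office)} \ {open(d_kitchen_office)} = {at(store)}
  ∪ pre   = {at(store)} ∪ {have(k3), locked(d_kitchen_office)}
          = {at(store), have(k3), locked(d_kitchen_office)}

== RESULT ==
["at(store)", "have(k3)", "locked(d_kitchen_office)"]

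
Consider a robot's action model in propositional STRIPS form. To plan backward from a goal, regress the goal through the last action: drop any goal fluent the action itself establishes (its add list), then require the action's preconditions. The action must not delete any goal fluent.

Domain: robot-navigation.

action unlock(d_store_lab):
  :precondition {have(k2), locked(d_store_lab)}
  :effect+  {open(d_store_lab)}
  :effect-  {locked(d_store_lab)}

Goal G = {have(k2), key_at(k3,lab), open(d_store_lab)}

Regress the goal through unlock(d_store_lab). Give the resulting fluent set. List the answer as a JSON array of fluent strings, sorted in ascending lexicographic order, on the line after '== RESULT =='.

Compute (G \ add) ∪ pre:
  G ∩ del = {}  (empty — regression defined)
  G \ add = {have(k2), key_at(k3,lab), open(d_store_lab)} \ {open(d_store_lab)} = {have(k2), key_at(k3,lab)}
  ∪ pre   = {have(k2), key_at(k3,lab)} ∪ {have(k2), locked(d_store_lab)}
          = {have(k2), key_at(k3,lab), locked(d_store_lab)}

== RESULT ==
["have(k2)", "key_at(k3,lab)", "locked(d_store_lab)"]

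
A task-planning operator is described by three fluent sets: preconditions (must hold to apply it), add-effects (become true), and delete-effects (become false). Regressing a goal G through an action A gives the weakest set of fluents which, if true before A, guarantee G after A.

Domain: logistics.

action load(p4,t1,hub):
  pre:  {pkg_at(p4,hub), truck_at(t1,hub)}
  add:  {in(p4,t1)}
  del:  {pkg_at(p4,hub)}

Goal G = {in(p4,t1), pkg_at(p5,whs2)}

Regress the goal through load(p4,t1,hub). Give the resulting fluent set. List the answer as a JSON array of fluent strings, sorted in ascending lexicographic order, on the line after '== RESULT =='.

Regress:
  G ∩ del = {}  (empty — regression defined)
  G \ add = {in(p4,t1), pkg_at(p5,whs2)} \ {in(p4,t1)} = {pkg_at(p5,whs2)}
  ∪ pre   = {pkg_at(p5,whs2)} ∪ {pkg_at(p4,hub), truck_at(t1,hub)}
          = {pkg_at(p4,hub), pkg_at(p5,whs2), truck_at(t1,hub)}

== RESULT ==
["pkg_at(p4,hub)", "pkg_at(p5,whs2)", "truck_at(t1,hub)"]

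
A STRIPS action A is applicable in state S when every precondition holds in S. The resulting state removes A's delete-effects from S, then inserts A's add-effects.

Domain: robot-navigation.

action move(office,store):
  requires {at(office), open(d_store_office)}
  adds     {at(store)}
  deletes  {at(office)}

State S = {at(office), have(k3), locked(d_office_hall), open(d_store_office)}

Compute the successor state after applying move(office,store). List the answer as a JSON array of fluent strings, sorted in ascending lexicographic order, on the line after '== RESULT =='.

Progress:
  pre ⊆ S: {at(office), open(d_store_office)} ⊆ S  — applicable
  S \ del = {have(k3), locked(d_office_hall), open(d_store_office)}
  ∪ add   = {at(store), have(k3), locked(d_office_hall), open(d_store_office)}

== RESULT ==
["at(store)", "have(k3)", "locked(d_office_hall)", "open(d_store_office)"]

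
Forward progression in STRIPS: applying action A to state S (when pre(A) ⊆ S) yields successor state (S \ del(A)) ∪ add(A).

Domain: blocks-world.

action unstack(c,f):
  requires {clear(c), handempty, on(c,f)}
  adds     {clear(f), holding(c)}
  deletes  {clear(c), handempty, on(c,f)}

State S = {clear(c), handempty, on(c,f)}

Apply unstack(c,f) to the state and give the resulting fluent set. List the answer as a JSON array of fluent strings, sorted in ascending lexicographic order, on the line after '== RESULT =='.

Progress:
  pre ⊆ S: {clear(c), handempty, on(c,f)} ⊆ S  — applicable
  S \ del = {}
  ∪ add   = {clear(f), holding(c)}

== RESULT ==
["clear(f)", "holding(c)"]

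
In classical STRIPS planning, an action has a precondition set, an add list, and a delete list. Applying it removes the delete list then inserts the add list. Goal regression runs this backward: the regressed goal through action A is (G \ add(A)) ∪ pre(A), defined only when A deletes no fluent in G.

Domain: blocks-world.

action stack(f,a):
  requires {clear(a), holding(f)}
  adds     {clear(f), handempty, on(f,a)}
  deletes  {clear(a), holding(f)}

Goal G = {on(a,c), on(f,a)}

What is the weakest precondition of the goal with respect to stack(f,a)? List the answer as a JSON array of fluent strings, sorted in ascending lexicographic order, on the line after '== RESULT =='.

Compute (G \ add) ∪ pre:
  G ∩ del = {}  (empty — regression defined)
  G \ add = {on(a,c), on(f,a)} \ {clear(f), handempty, on(f,a)} = {on(a,c)}
  ∪ pre   = {on(a,c)} ∪ {clear(a), holding(f)}
          = {clear(a), holding(f), on(a,c)}

== RESULT ==
["clear(a)", "holding(f)", "on(a,c)"]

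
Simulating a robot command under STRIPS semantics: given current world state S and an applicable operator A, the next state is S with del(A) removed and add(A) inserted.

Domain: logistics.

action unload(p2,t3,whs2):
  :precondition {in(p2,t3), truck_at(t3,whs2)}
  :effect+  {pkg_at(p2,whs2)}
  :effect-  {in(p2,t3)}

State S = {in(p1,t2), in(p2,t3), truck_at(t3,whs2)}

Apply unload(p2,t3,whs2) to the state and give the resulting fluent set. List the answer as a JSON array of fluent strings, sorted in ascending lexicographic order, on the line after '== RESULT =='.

Compute (S \ del) ∪ add:
  pre ⊆ S: {in(p2,t3), truck_at(t3,whs2)} ⊆ S  — applicable
  S \ del = {in(p1,t2), truck_at(t3,whs2)}
  ∪ add   = {in(p1,t2), pkg_at(p2,whs2), truck_at(t3,whs2)}

== RESULT ==
["in(p1,t2)", "pkg_at(p2,whs2)", "truck_at(t3,whs2)"]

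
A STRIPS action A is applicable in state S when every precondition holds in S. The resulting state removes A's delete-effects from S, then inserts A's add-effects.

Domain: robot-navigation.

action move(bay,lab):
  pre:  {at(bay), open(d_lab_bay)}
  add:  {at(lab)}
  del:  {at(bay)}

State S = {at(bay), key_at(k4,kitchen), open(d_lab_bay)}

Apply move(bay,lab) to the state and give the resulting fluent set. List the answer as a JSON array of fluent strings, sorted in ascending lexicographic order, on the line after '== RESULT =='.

Compute (S \ del) ∪ add:
  pre ⊆ S: {at(bay), open(d_lab_bay)} ⊆ S  — applicable
  S \ del = {key_at(k4,kitchen), open(d_lab_bay)}
  ∪ add   = {at(lab), key_at(k4,kitchen), open(d_lab_bay)}

== RESULT ==
["at(lab)", "key_at(k4,kitchen)", "open(d_lab_bay)"]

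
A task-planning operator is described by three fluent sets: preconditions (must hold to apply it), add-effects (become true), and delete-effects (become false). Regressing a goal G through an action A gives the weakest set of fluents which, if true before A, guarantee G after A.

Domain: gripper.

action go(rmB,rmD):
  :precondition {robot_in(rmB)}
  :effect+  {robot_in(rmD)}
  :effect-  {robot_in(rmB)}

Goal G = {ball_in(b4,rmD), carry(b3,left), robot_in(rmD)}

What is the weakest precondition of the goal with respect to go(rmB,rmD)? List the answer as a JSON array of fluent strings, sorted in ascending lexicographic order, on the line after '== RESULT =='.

Regress:
  G ∩ del = {}  (empty — regression defined)
  G \ add = {ball_in(b4,rmD), carry(b3,left), robot_in(rmD)} \ {robot_in(rmD)} = {ball_in(b4,rmD), carry(b3,left)}
  ∪ pre   = {ball_in(b4,rmD), carry(b3,left)} ∪ {robot_in(rmB)}
          = {ball_in(b4,rmD), carry(b3,left), robot_in(rmB)}

== RESULT ==
["ball_in(b4,rmD)", "carry(b3,left)", "robot_in(rmB)"]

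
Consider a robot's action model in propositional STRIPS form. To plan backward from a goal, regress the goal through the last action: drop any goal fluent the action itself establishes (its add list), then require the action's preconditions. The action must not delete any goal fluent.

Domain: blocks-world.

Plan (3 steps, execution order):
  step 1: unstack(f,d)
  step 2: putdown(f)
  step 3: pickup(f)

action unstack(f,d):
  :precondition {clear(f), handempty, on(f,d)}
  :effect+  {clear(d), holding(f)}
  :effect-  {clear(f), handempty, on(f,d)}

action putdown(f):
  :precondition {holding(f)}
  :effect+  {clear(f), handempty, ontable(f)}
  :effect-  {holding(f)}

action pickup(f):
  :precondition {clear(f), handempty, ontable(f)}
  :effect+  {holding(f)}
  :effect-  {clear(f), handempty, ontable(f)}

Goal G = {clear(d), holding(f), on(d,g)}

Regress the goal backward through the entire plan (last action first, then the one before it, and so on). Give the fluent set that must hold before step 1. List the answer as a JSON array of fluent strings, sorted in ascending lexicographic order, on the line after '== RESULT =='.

Regress step by step:
  through step 3 (pickup(f)): drop {holding(f)}, keep {clear(d), on(d,g)}, require {clear(f), handempty, ontable(f)}
    → {clear(d), clear(f), handempty, on(d,g), ontable(f)}
  through step 2 (putdown(f)): drop {clear(f), handempty, ontable(f)}, keep {clear(d), on(d,g)}, require {holding(f)}
    → {clear(d), holding(f), on(d,g)}
  through step 1 (unstack(f,d)): drop {clear(d), holding(f)}, keep {on(d,g)}, require {clear(f), handempty, on(f,d)}
    → {clear(f), handempty, on(d,g), on(f,d)}

== RESULT ==
["clear(f)", "handempty", "on(d,g)", "on(f,d)"]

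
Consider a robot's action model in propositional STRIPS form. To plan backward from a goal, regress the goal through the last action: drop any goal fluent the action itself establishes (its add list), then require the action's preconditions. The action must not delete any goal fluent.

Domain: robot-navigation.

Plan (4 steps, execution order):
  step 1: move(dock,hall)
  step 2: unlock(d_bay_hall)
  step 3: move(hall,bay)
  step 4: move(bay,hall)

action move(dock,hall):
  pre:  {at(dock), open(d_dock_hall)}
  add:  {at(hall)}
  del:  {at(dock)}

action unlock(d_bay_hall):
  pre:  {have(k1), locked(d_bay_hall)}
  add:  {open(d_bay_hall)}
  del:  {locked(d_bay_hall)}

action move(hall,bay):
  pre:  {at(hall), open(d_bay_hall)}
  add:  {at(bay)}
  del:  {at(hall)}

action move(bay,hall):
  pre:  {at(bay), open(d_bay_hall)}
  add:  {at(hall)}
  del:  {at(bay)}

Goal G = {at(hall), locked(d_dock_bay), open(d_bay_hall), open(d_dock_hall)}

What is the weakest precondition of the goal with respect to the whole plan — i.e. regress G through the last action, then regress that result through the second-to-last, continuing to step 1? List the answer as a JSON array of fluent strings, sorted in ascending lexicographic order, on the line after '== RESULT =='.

Regress step by step:
  through step 4 (move(bay,hall)): drop {at(hall)}, keep {locked(d_dock_bay), open(d_bay_hall), open(d_dock_hall)}, require {at(bay), open(d_bay_hall)}
    → {at(bay), locked(d_dock_bay), open(d_bay_hall), open(d_dock_hall)}
  through step 3 (move(hall,bay)): drop {at(bay)}, keep {locked(d_dock_bay), open(d_bay_hall), open(d_dock_hall)}, require {at(hall), open(d_bay_hall)}
    → {at(hall), locked(d_dock_bay), open(d_bay_hall), open(d_dock_hall)}
  through step 2 (unlock(d_bay_hall)): drop {open(d_bay_hall)}, keep {at(hall), locked(d_dock_bay), open(d_dock_hall)}, require {have(k1), locked(d_bay_hall)}
    → {at(hall), have(k1), locked(d_bay_hall), locked(d_dock_bay), open(d_dock_hall)}
  through step 1 (move(dock,hall)): drop {at(hall)}, keep {have(k1), locked(d_bay_hall), locked(d_dock_bay), open(d_dock_hall)}, require {at(dock), open(d_dock_hall)}
    → {at(dock), have(k1), locked(d_bay_hall), locked(d_dock_bay), open(d_dock_hall)}

== RESULT ==
["at(dock)", "have(k1)", "locked(d_bay_hall)", "locked(d_dock_bay)", "open(d_dock_hall)"]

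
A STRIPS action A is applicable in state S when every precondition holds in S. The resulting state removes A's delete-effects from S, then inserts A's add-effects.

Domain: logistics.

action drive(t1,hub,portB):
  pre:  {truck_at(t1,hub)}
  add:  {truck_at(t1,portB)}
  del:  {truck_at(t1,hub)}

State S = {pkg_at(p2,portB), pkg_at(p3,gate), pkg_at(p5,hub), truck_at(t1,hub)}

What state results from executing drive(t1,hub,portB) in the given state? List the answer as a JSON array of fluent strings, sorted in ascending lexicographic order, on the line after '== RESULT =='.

Progress:
  pre ⊆ S: {truck_at(t1,hub)} ⊆ S  — applicable
  S \ del = {pkg_at(p2,portB), pkg_at(p3,gate), pkg_at(p5,hub)}
  ∪ add   = {pkg_at(p2,portB), pkg_at(p3,gate), pkg_at(p5,hub), truck_at(t1,portB)}

== RESULT ==
["pkg_at(p2,portB)", "pkg_at(p3,gate)", "pkg_at(p5,hub)", "truck_at(t1,portB)"]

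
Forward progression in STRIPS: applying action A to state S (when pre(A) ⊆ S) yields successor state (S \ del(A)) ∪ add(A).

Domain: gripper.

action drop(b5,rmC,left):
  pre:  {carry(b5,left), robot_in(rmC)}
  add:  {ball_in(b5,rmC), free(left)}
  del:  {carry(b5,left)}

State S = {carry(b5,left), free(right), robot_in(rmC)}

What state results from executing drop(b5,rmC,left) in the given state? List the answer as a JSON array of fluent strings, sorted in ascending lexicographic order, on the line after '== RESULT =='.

Compute (S \ del) ∪ add:
  pre ⊆ S: {carry(b5,left), robot_in(rmC)} ⊆ S  — applicable
  S \ del = {free(right), robot_in(rmC)}
  ∪ add   = {ball_in(b5,rmC), free(left), free(right), robot_in(rmC)}

== RESULT ==
["ball_in(b5,rmC)", "free(left)", "free(right)", "robot_in(rmC)"]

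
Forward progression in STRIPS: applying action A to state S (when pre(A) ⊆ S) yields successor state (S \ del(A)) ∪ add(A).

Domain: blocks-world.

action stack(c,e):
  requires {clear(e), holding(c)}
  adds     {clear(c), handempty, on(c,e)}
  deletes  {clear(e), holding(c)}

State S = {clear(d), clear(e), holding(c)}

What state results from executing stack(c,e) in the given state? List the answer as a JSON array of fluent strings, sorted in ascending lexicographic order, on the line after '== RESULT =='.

Progress:
  pre ⊆ S: {clear(e), holding(c)} ⊆ S  — applicable
  S \ del = {clear(d)}
  ∪ add   = {clear(c), clear(d), handempty, on(c,e)}

== RESULT ==
["clear(c)", "clear(d)", "handempty", "on(c,e)"]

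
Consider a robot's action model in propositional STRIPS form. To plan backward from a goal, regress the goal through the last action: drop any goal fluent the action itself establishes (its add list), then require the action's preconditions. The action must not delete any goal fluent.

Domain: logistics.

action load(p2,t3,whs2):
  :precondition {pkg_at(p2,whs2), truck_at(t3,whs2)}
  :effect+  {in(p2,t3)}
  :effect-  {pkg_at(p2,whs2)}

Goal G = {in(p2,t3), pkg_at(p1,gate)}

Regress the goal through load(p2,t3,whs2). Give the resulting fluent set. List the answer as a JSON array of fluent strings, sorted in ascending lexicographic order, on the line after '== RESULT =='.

Compute (G \ add) ∪ pre:
  G ∩ del = {}  (empty — regression defined)
  G \ add = {in(p2,t3), pkg_at(p1,gate)} \ {in(p2,t3)} = {pkg_at(p1,gate)}
  ∪ pre   = {pkg_at(p1,gate)} ∪ {pkg_at(p2,whs2), truck_at(t3,whs2)}
          = {pkg_at(p1,gate), pkg_at(p2,whs2), truck_at(t3,whs2)}

== RESULT ==
["pkg_at(p1,gate)", "pkg_at(p2,whs2)", "truck_at(t3,whs2)"]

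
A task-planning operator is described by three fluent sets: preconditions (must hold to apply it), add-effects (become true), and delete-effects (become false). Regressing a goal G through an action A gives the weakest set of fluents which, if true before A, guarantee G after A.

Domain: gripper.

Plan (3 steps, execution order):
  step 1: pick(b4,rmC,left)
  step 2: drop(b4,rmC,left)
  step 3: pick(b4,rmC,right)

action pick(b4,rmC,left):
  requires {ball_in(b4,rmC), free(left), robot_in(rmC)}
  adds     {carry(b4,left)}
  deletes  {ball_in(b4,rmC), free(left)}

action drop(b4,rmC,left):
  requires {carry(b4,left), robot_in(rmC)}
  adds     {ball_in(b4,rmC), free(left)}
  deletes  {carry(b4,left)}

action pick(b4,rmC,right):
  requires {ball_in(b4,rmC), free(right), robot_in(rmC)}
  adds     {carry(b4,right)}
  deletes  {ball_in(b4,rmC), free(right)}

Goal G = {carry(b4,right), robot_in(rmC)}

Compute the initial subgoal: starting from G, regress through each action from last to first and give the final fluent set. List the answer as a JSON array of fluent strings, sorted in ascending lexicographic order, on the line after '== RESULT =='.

Work backward from the goal:
  through step 3 (pick(b4,rmC,right)): drop {carry(b4,right)}, keep {robot_in(rmC)}, require {ball_in(b4,rmC), free(right), robot_in(rmC)}
    → {ball_in(b4,rmC), free(right), robot_in(rmC)}
  through step 2 (drop(b4,rmC,left)): drop {ball_in(b4,rmC)}, keep {free(right), robot_in(rmC)}, require {carry(b4,left), robot_in(rmC)}
    → {carry(b4,left), free(right), robot_in(rmC)}
  through step 1 (pick(b4,rmC,left)): drop {carry(b4,left)}, keep {free(right), robot_in(rmC)}, require {ball_in(b4,rmC), free(left), robot_in(rmC)}
    → {ball_in(b4,rmC), free(left), free(right), robot_in(rmC)}

== RESULT ==
["ball_in(b4,rmC)", "free(left)", "free(right)", "robot_in(rmC)"]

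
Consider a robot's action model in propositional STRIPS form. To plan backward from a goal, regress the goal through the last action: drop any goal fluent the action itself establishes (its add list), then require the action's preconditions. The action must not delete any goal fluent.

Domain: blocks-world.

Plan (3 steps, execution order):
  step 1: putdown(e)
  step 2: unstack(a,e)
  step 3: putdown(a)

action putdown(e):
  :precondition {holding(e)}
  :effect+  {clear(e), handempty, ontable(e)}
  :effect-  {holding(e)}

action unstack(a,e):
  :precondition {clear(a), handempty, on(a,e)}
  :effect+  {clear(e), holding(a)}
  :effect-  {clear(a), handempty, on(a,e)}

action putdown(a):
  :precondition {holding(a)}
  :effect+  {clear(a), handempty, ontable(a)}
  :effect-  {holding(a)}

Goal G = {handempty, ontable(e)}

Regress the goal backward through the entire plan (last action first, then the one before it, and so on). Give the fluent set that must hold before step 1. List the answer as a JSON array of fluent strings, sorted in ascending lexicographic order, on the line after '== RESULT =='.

Regress step by step:
  through step 3 (putdown(a)): drop {handempty}, keep {ontable(e)}, require {holding(a)}
    → {holding(a), ontable(e)}
  through step 2 (unstack(a,e)): drop {holding(a)}, keep {ontable(e)}, require {clear(a), handempty, on(a,e)}
    → {clear(a), handempty, on(a,e), ontable(e)}
  through step 1 (putdown(e)): drop {handempty, ontable(e)}, keep {clear(a), on(a,e)}, require {holding(e)}
    → {clear(a), holding(e), on(a,e)}

== RESULT ==
["clear(a)", "holding(e)", "on(a,e)"]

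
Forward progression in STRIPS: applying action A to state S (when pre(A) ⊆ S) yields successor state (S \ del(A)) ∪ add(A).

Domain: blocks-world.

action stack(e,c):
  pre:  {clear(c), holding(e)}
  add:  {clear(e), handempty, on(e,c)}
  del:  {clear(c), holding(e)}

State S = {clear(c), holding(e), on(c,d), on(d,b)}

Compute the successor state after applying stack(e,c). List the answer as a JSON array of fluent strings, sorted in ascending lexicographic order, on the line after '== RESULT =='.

Progress:
  pre ⊆ S: {clear(c), holding(e)} ⊆ S  — applicable
  S \ del = {on(c,d), on(d,b)}
  ∪ add   = {clear(e), handempty, on(c,d), on(d,b), on(e,c)}

== RESULT ==
["clear(e)", "handempty", "on(c,d)", "on(d,b)", "on(e,c)"]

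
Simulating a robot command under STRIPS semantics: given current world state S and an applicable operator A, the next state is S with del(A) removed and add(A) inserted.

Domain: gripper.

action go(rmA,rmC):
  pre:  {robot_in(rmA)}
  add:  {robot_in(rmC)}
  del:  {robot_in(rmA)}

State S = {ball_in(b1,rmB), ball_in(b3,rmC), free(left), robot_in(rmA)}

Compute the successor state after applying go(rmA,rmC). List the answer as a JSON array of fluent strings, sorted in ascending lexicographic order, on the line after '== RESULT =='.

Progress:
  pre ⊆ S: {robot_in(rmA)} ⊆ S  — applicable
  S \ del = {ball_in(b1,rmB), ball_in(b3,rmC), free(left)}
  ∪ add   = {ball_in(b1,rmB), ball_in(b3,rmC), free(left), robot_in(rmC)}

== RESULT ==
["ball_in(b1,rmB)", "ball_in(b3,rmC)", "free(left)", "robot_in(rmC)"]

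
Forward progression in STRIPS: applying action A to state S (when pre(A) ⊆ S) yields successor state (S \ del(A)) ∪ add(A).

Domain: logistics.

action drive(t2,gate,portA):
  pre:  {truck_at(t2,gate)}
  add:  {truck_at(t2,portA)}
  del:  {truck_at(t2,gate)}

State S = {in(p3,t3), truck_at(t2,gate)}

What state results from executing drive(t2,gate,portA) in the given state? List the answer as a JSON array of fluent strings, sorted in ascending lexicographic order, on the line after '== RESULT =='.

Compute (S \ del) ∪ add:
  pre ⊆ S: {truck_at(t2,gate)} ⊆ S  — applicable
  S \ del = {in(p3,t3)}
  ∪ add   = {in(p3,t3), truck_at(t2,portA)}

== RESULT ==
["in(p3,t3)", "truck_at(t2,portA)"]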